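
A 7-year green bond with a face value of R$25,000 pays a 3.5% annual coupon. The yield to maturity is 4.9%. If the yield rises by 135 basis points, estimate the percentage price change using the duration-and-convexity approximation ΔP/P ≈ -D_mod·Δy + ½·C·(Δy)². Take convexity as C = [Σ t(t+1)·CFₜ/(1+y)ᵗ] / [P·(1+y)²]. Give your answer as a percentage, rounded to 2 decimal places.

With y = 0.049:
  t   CF        PV=CF/(1+0.049)^t    t·PV        t(t+1)·PV
  1       875.00       834.1277       834.1277       1,668.2555
  2       875.00       795.1647     1,590.3293       4,770.9880
  3       875.00       758.0216     2,274.0648       9,096.2594
  4       875.00       722.6135     2,890.4542      14,452.2710
  5       875.00       688.8594     3,444.2972      20,665.7831
  6       875.00       656.6820     3,940.0921      27,580.6447
  7    25,875.00    18,511.9403   129,583.5821   1,036,668.6570
  Σ                 22,967.4093   144,556.9475   1,114,902.8587
P = 22,967.4093; D_Mac = 6.29400 yrs; D_mod = 6.00000 yrs; C = 44.11376.
Duration effect: -6.00000 × (+0.0135) = -0.081000
Convexity effect: 0.5 × 44.11376 × (0.0135)² = +0.0040199
ΔP/P ≈ -0.081000 + 0.0040199 = -0.076980 = -7.6980%.

-7.70%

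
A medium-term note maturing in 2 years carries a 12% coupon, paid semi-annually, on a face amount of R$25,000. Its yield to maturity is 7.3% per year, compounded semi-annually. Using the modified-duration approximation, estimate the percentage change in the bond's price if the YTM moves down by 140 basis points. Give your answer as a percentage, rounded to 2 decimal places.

Periodic yield y = 0.0365. Modified duration first:
  t   CF        PV=CF/(1+0.0365)^t    t·PV
  1     1,500.00     1,447.1780     1,447.1780
  2     1,500.00     1,396.2161     2,792.4322
  3     1,500.00     1,347.0488     4,041.1465
  4    26,500.00    22,959.8289    91,839.3158
  Σ                 27,150.2719   100,120.0725
P = 27,150.2719; D_Mac = 3.68763 half-year periods = 1.84381 yrs; D_mod = 1.84381/(1+0.0365) = 1.77888 yrs.
ΔP/P ≈ -D_mod · Δy = -1.77888 × (-0.014) = +0.024904 = +2.4904%.

+2.49%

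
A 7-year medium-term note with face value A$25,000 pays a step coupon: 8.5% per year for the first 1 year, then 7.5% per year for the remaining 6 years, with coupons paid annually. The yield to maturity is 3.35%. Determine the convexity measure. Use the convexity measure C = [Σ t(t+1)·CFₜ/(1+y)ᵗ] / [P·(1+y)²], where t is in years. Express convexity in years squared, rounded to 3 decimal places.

With y = 0.0335:
  t   CF        PV=CF/(1+0.0335)^t    t·PV        t(t+1)·PV
  1     2,125.00     2,056.1200     2,056.1200       4,112.2400
  2     1,875.00     1,755.4170     3,510.8341      10,532.5022
  3     1,875.00     1,698.5167     5,095.5502      20,382.2008
  4     1,875.00     1,643.4608     6,573.8432      32,869.2159
  5     1,875.00     1,590.1894     7,950.9472      47,705.6834
  6     1,875.00     1,538.6448     9,231.8691      64,623.0835
  7    26,875.00    21,339.0512   149,373.3587   1,194,986.8692
  Σ                 31,621.4001   183,792.5224   1,375,211.7950
P = 31,621.4001.
Convexity = Σ t(t+1)·PV / [P·(1+y)²] = 1,375,211.7950 / (31,621.4001 × 1.068122) = 40.71623.

40.716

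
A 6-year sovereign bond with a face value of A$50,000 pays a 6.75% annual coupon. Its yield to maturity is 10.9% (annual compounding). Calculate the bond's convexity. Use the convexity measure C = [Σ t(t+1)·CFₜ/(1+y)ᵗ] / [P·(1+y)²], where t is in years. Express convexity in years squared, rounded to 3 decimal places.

26.887

With y = 0.109:
  t   CF        PV=CF/(1+0.109)^t    t·PV        t(t+1)·PV
  1     3,375.00     3,043.2822     3,043.2822       6,086.5645
  2     3,375.00     2,744.1679     5,488.3359      16,465.0076
  3     3,375.00     2,474.4526     7,423.3578      29,693.4312
  4     3,375.00     2,231.2467     8,924.9868      44,624.9341
  5     3,375.00     2,011.9447    10,059.7237      60,358.3419
  6    53,375.00    28,691.1933   172,147.1597   1,205,030.1178
  Σ                 41,196.2875   207,086.8461   1,362,258.3971
P = 41,196.2875.
Convexity = Σ t(t+1)·PV / [P·(1+y)²] = 1,362,258.3971 / (41,196.2875 × 1.229881) = 26.88675.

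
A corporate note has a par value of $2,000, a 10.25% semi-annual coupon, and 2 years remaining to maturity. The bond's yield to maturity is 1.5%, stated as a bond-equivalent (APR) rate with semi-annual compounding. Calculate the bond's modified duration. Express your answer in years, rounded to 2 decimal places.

1.86 years

Periodic yield y = 0.0075. First find Macaulay duration:
  t   CF        PV=CF/(1+0.0075)^t    t·PV
  1       102.50       101.7370       101.7370
  2       102.50       100.9796       201.9593
  3       102.50       100.2279       300.6837
  4     2,102.50     2,040.5901     8,162.3606
  Σ                  2,343.5347     8,766.7406
P = 2,343.5347; Macaulay duration = 8,766.7406 / 2,343.5347 = 3.74082 half-year periods = 1.87041 years.
Modified duration = D_Mac / (1 + y) = 1.87041 / 1.0075 = 1.85649 years.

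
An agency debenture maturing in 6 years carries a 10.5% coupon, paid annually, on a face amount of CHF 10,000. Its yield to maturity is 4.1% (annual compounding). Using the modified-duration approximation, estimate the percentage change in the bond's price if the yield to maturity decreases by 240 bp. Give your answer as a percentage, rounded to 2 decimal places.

+11.35%

Periodic yield y = 0.041. Modified duration first:
  t   CF        PV=CF/(1+0.041)^t    t·PV
  1     1,050.00     1,008.6455     1,008.6455
  2     1,050.00       968.9198     1,937.8396
  3     1,050.00       930.7587     2,792.2761
  4     1,050.00       894.1006     3,576.4024
  5     1,050.00       858.8863     4,294.4313
  6    11,050.00     8,682.7621    52,096.5725
  Σ                 13,344.0730    65,706.1674
P = 13,344.0730; D_Mac = 4.92400 yrs; D_mod = 4.92400/(1+0.041) = 4.73006 yrs.
ΔP/P ≈ -D_mod · Δy = -4.73006 × (-0.024) = +0.113522 = +11.3522%.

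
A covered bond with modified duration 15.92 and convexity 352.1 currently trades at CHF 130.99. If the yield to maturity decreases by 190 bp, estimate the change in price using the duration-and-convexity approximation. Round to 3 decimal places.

Duration effect: -D_mod·Δy = -15.92 × (-0.019) = +0.302480
Convexity effect: ½·C·(Δy)² = 0.5 × 352.1 × (-0.019)² = +0.06355405
ΔP/P ≈ +0.302480 + 0.06355405 = +0.36603405
ΔP ≈ 130.99 × (+0.36603405) = +47.9468002095.

+CHF 47.947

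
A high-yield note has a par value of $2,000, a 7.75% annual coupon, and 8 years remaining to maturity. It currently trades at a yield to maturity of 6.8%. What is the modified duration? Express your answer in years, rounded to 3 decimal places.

Periodic yield y = 0.068. First find Macaulay duration:
  t   CF        PV=CF/(1+0.068)^t    t·PV
  1       155.00       145.1311       145.1311
  2       155.00       135.8905       271.7811
  3       155.00       127.2383       381.7150
  4       155.00       119.1370       476.5480
  5       155.00       111.5515       557.7575
  6       155.00       104.4490       626.6938
  7       155.00        97.7987       684.5907
  8     2,155.00     1,273.1432    10,185.1456
  Σ                  2,114.3393    13,329.3627
P = 2,114.3393; Macaulay duration = 13,329.3627 / 2,114.3393 = 6.30427 years.
Modified duration = D_Mac / (1 + y) = 6.30427 / 1.068 = 5.90287 years.

5.903 years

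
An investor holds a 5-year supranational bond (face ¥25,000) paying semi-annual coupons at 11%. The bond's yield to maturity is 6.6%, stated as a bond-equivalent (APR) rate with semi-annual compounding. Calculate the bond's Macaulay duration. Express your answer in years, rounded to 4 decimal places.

Periodic yield y = 0.033. Discount each cash flow and weight by its period:
  t   CF        PV=CF/(1+0.033)^t    t·PV
  1     1,375.00     1,331.0745     1,331.0745
  2     1,375.00     1,288.5523     2,577.1046
  3     1,375.00     1,247.3885     3,742.1655
  4     1,375.00     1,207.5397     4,830.1587
  5     1,375.00     1,168.9639     5,844.8194
  6     1,375.00     1,131.6204     6,789.7224
  7     1,375.00     1,095.4699     7,668.2893
  8     1,375.00     1,060.4742     8,483.7940
  9     1,375.00     1,026.5966     9,239.3690
  10   26,375.00    19,062.9124   190,629.1244
  Σ                 29,620.5925   241,135.6219
Price P = Σ PV = 29,620.5925.
Macaulay duration = Σ(t·PV) / P = 241,135.6219 / 29,620.5925 = 8.14081 half-year periods.
In years: 8.14081 / 2 = 4.07041 years.

4.0704 years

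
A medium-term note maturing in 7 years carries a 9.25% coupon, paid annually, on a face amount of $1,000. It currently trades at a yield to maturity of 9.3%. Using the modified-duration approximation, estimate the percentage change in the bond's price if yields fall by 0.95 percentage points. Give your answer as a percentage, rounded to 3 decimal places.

+4.737%

Periodic yield y = 0.093. Modified duration first:
  t   CF        PV=CF/(1+0.093)^t    t·PV
  1        92.50        84.6295        84.6295
  2        92.50        77.4286       154.8572
  3        92.50        70.8404       212.5213
  4        92.50        64.8128       259.2514
  5        92.50        59.2981       296.4906
  6        92.50        54.2526       325.5158
  7     1,092.50       586.2466     4,103.7260
  Σ                    997.5087     5,436.9917
P = 997.5087; D_Mac = 5.45057 yrs; D_mod = 5.45057/(1+0.093) = 4.98680 yrs.
ΔP/P ≈ -D_mod · Δy = -4.98680 × (-0.0095) = +0.047375 = +4.7375%.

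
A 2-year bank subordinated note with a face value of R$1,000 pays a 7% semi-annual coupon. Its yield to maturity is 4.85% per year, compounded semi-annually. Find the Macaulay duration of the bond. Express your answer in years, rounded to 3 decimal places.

1.903 years

Periodic yield y = 0.02425. Discount each cash flow and weight by its period:
  t   CF        PV=CF/(1+0.02425)^t    t·PV
  1        35.00        34.1713        34.1713
  2        35.00        33.3623        66.7246
  3        35.00        32.5724        97.7173
  4     1,035.00       940.4083     3,761.6332
  Σ                  1,040.5144     3,960.2465
Price P = Σ PV = 1,040.5144.
Macaulay duration = Σ(t·PV) / P = 3,960.2465 / 1,040.5144 = 3.80605 half-year periods.
In years: 3.80605 / 2 = 1.90302 years.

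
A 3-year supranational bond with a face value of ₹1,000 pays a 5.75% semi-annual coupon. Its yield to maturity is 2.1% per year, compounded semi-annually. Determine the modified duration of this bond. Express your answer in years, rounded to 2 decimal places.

2.78 years

Periodic yield y = 0.0105. First find Macaulay duration:
  t   CF        PV=CF/(1+0.0105)^t    t·PV
  1        28.75        28.4513        28.4513
  2        28.75        28.1556        56.3113
  3        28.75        27.8631        83.5892
  4        28.75        27.5735       110.2942
  5        28.75        27.2870       136.4351
  6     1,028.75       966.2554     5,797.5325
  Σ                  1,105.5859     6,212.6135
P = 1,105.5859; Macaulay duration = 6,212.6135 / 1,105.5859 = 5.61929 half-year periods = 2.80965 years.
Modified duration = D_Mac / (1 + y) = 2.80965 / 1.0105 = 2.78045 years.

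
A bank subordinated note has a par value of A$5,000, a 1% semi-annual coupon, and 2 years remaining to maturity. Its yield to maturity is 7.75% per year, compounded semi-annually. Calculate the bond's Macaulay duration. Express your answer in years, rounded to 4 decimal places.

Periodic yield y = 0.03875. Discount each cash flow and weight by its period:
  t   CF        PV=CF/(1+0.03875)^t    t·PV
  1        25.00        24.0674        24.0674
  2        25.00        23.1696        46.3391
  3        25.00        22.3052        66.9157
  4     5,025.00     4,316.1042    17,264.4167
  Σ                  4,385.6464    17,401.7390
Price P = Σ PV = 4,385.6464.
Macaulay duration = Σ(t·PV) / P = 17,401.7390 / 4,385.6464 = 3.96788 half-year periods.
In years: 3.96788 / 2 = 1.98394 years.

1.9839 years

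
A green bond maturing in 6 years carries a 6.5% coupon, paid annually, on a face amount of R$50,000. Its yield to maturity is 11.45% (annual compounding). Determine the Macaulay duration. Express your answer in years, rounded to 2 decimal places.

Periodic yield y = 0.1145. Discount each cash flow and weight by its year:
  t   CF        PV=CF/(1+0.1145)^t    t·PV
  1     3,250.00     2,916.1059     2,916.1059
  2     3,250.00     2,616.5149     5,233.0298
  3     3,250.00     2,347.7029     7,043.1088
  4     3,250.00     2,106.5078     8,426.0312
  5     3,250.00     1,890.0922     9,450.4612
  6    53,250.00    27,786.8410   166,721.0457
  Σ                 39,663.7647   199,789.7825
Price P = Σ PV = 39,663.7647.
Macaulay duration = Σ(t·PV) / P = 199,789.7825 / 39,663.7647 = 5.03709 years.

5.04 years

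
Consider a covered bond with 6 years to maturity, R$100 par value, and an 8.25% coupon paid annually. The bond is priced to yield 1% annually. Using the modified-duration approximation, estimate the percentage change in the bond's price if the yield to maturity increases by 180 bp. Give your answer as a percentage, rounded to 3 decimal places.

-9.176%

Periodic yield y = 0.01. Modified duration first:
  t   CF        PV=CF/(1+0.01)^t    t·PV
  1         8.25         8.1683         8.1683
  2         8.25         8.0874        16.1749
  3         8.25         8.0074        24.0221
  4         8.25         7.9281        31.7124
  5         8.25         7.8496        39.2480
  6       108.25       101.9764       611.8584
  Σ                    142.0172       731.1840
P = 142.0172; D_Mac = 5.14856 yrs; D_mod = 5.14856/(1+0.01) = 5.09758 yrs.
ΔP/P ≈ -D_mod · Δy = -5.09758 × (+0.018) = -0.091757 = -9.1757%.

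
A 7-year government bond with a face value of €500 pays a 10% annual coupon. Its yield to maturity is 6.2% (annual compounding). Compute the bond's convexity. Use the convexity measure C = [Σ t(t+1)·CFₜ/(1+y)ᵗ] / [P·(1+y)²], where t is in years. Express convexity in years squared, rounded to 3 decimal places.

With y = 0.062:
  t   CF        PV=CF/(1+0.062)^t    t·PV        t(t+1)·PV
  1        50.00        47.0810        47.0810          94.1620
  2        50.00        44.3324        88.6647         265.9942
  3        50.00        41.7442       125.2327         500.9308
  4        50.00        39.3072       157.2287         786.1437
  5        50.00        37.0124       185.0621       1,110.3724
  6        50.00        34.8516       209.1097       1,463.7678
  7       550.00       360.9866     2,526.9061      20,215.2492
  Σ                    605.3154     3,339.2851      24,436.6201
P = 605.3154.
Convexity = Σ t(t+1)·PV / [P·(1+y)²] = 24,436.6201 / (605.3154 × 1.127844) = 35.79401.

35.794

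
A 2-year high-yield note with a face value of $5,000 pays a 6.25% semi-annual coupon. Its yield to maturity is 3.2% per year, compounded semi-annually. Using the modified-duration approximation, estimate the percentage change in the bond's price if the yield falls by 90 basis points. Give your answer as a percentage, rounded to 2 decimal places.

Periodic yield y = 0.016. Modified duration first:
  t   CF        PV=CF/(1+0.016)^t    t·PV
  1       156.25       153.7894       153.7894
  2       156.25       151.3675       302.7350
  3       156.25       148.9838       446.9513
  4     5,156.25     4,839.0391    19,356.1565
  Σ                  5,293.1797    20,259.6321
P = 5,293.1797; D_Mac = 3.82750 half-year periods = 1.91375 yrs; D_mod = 1.91375/(1+0.016) = 1.88361 yrs.
ΔP/P ≈ -D_mod · Δy = -1.88361 × (-0.009) = +0.016952 = +1.6952%.

+1.70%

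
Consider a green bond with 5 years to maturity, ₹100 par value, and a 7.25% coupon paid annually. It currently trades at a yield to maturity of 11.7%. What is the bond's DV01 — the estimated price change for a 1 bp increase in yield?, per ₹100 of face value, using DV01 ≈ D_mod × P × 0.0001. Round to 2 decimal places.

Periodic yield y = 0.117.
  t   CF        PV=CF/(1+0.117)^t    t·PV
  1         7.25         6.4906         6.4906
  2         7.25         5.8107        11.6215
  3         7.25         5.2021        15.6063
  4         7.25         4.6572        18.6288
  5       107.25        61.6782       308.3908
  Σ                     83.8388       360.7380
P = 83.8388; D_Mac = 4.30276 yrs; D_mod = 3.85207 yrs.
DV01 ≈ 3.85207 × 83.8388 × 0.0001 = 0.032295.

₹0.03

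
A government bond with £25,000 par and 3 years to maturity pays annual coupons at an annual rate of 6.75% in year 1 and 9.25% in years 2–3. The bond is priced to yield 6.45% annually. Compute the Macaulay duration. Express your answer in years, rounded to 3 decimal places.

2.802 years

Periodic yield y = 0.0645. Discount each cash flow and weight by its year:
  t   CF        PV=CF/(1+0.0645)^t    t·PV
  1     1,687.50     1,585.2513     1,585.2513
  2     2,312.50     2,040.7528     4,081.5057
  3    27,312.50    22,642.5042    67,927.5126
  Σ                 26,268.5083    73,594.2696
Price P = Σ PV = 26,268.5083.
Macaulay duration = Σ(t·PV) / P = 73,594.2696 / 26,268.5083 = 2.80162 years.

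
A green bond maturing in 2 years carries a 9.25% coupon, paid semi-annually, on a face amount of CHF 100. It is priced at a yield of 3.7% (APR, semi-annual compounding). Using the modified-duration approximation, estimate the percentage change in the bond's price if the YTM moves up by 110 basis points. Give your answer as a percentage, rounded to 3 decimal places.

-2.029%

Periodic yield y = 0.0185. Modified duration first:
  t   CF        PV=CF/(1+0.0185)^t    t·PV
  1        4.625         4.5410         4.5410
  2        4.625         4.4585         8.9170
  3        4.625         4.3775        13.1326
  4      104.625        97.2280       388.9120
  Σ                    110.6050       415.5026
P = 110.6050; D_Mac = 3.75663 half-year periods = 1.87832 yrs; D_mod = 1.87832/(1+0.0185) = 1.84420 yrs.
ΔP/P ≈ -D_mod · Δy = -1.84420 × (+0.011) = -0.020286 = -2.0286%.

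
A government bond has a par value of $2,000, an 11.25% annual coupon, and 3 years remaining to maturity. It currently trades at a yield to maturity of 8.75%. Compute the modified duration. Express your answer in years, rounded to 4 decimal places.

Periodic yield y = 0.0875. First find Macaulay duration:
  t   CF        PV=CF/(1+0.0875)^t    t·PV
  1       225.00       206.8966       206.8966
  2       225.00       190.2497       380.4994
  3     2,225.00     1,729.9845     5,189.9536
  Σ                  2,127.1308     5,777.3495
P = 2,127.1308; Macaulay duration = 5,777.3495 / 2,127.1308 = 2.71603 years.
Modified duration = D_Mac / (1 + y) = 2.71603 / 1.0875 = 2.49750 years.

2.4975 years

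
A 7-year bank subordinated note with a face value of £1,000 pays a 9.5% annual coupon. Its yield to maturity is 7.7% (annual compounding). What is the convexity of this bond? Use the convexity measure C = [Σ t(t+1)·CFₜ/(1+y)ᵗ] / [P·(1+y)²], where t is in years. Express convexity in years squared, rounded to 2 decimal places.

With y = 0.077:
  t   CF        PV=CF/(1+0.077)^t    t·PV        t(t+1)·PV
  1        95.00        88.2080        88.2080         176.4160
  2        95.00        81.9016       163.8031         491.4094
  3        95.00        76.0460       228.1381         912.5523
  4        95.00        70.6091       282.4365       1,412.1824
  5        95.00        65.5609       327.8046       1,966.8278
  6        95.00        60.8737       365.2419       2,556.6936
  7     1,095.00       651.4847     4,560.3926      36,483.1411
  Σ                  1,094.6839     6,016.0249      43,999.2225
P = 1,094.6839.
Convexity = Σ t(t+1)·PV / [P·(1+y)²] = 43,999.2225 / (1,094.6839 × 1.159929) = 34.65172.

34.65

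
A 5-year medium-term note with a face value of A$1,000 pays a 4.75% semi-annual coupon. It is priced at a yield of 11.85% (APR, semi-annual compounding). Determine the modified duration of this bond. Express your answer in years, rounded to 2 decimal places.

Periodic yield y = 0.05925. First find Macaulay duration:
  t   CF        PV=CF/(1+0.05925)^t    t·PV
  1        23.75        22.4215        22.4215
  2        23.75        21.1674        42.3347
  3        23.75        19.9833        59.9500
  4        23.75        18.8656        75.4622
  5        23.75        17.8103        89.0515
  6        23.75        16.8141       100.8844
  7        23.75        15.8736       111.1149
  8        23.75        14.9857       119.8853
  9        23.75        14.1474       127.3268
  10    1,023.75       575.7172     5,757.1718
  Σ                    737.7860     6,505.6032
P = 737.7860; Macaulay duration = 6,505.6032 / 737.7860 = 8.81774 half-year periods = 4.40887 years.
Modified duration = D_Mac / (1 + y) = 4.40887 / 1.05925 = 4.16226 years.

4.16 years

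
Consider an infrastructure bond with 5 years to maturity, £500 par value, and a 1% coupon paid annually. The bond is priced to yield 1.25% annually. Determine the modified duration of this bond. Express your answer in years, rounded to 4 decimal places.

Periodic yield y = 0.0125. First find Macaulay duration:
  t   CF        PV=CF/(1+0.0125)^t    t·PV
  1         5.00         4.9383         4.9383
  2         5.00         4.8773         9.7546
  3         5.00         4.8171        14.4513
  4         5.00         4.7576        19.0305
  5       505.00       474.5874     2,372.9371
  Σ                    493.9777     2,421.1117
P = 493.9777; Macaulay duration = 2,421.1117 / 493.9777 = 4.90126 years.
Modified duration = D_Mac / (1 + y) = 4.90126 / 1.0125 = 4.84075 years.

4.8407 years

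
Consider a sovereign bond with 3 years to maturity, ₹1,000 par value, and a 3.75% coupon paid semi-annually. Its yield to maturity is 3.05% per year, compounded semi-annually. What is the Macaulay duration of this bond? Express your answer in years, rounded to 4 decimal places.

Periodic yield y = 0.01525. Discount each cash flow and weight by its period:
  t   CF        PV=CF/(1+0.01525)^t    t·PV
  1        18.75        18.4684        18.4684
  2        18.75        18.1909        36.3819
  3        18.75        17.9177        53.7531
  4        18.75        17.6486        70.5942
  5        18.75        17.3835        86.9173
  6     1,018.75       930.3142     5,581.8850
  Σ                  1,019.9232     5,847.9999
Price P = Σ PV = 1,019.9232.
Macaulay duration = Σ(t·PV) / P = 5,847.9999 / 1,019.9232 = 5.73376 half-year periods.
In years: 5.73376 / 2 = 2.86688 years.

2.8669 years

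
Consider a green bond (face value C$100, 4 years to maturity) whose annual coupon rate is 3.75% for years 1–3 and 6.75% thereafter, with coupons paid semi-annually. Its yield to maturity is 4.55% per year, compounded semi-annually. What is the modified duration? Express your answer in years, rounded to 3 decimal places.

3.664 years

Periodic yield y = 0.02275. First find Macaulay duration:
  t   CF        PV=CF/(1+0.02275)^t    t·PV
  1        1.875         1.8333         1.8333
  2        1.875         1.7925         3.5850
  3        1.875         1.7526         5.2579
  4        1.875         1.7137         6.8546
  5        1.875         1.6755         8.3777
  6        1.875         1.6383         9.8296
  7        3.375         2.8833        20.1830
  8      103.375        86.3495       690.7957
  Σ                     99.6386       746.7168
P = 99.6386; Macaulay duration = 746.7168 / 99.6386 = 7.49425 half-year periods = 3.74712 years.
Modified duration = D_Mac / (1 + y) = 3.74712 / 1.02275 = 3.66377 years.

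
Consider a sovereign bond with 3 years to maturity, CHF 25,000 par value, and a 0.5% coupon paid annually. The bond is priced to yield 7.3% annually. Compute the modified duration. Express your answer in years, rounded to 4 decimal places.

2.7804 years

Periodic yield y = 0.073. First find Macaulay duration:
  t   CF        PV=CF/(1+0.073)^t    t·PV
  1       125.00       116.4958       116.4958
  2       125.00       108.5702       217.1404
  3    25,125.00    20,337.9373    61,013.8120
  Σ                 20,563.0033    61,347.4481
P = 20,563.0033; Macaulay duration = 61,347.4481 / 20,563.0033 = 2.98339 years.
Modified duration = D_Mac / (1 + y) = 2.98339 / 1.073 = 2.78042 years.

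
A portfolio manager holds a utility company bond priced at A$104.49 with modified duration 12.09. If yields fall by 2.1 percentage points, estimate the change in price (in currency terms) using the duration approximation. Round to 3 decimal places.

+A$26.529

Duration approximation: ΔP/P ≈ -D_mod · Δy = -12.09 × (-0.021) = +0.253890.
ΔP ≈ 104.49 × (+0.253890) = +26.5289661.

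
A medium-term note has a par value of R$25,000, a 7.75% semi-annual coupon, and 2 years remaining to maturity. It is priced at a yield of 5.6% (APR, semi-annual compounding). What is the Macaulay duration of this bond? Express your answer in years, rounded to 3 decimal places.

Periodic yield y = 0.028. Discount each cash flow and weight by its period:
  t   CF        PV=CF/(1+0.028)^t    t·PV
  1       968.75       942.3638       942.3638
  2       968.75       916.6963     1,833.3926
  3       968.75       891.7279     2,675.1838
  4    25,968.75    23,252.9783    93,011.9133
  Σ                 26,003.7664    98,462.8536
Price P = Σ PV = 26,003.7664.
Macaulay duration = Σ(t·PV) / P = 98,462.8536 / 26,003.7664 = 3.78648 half-year periods.
In years: 3.78648 / 2 = 1.89324 years.

1.893 years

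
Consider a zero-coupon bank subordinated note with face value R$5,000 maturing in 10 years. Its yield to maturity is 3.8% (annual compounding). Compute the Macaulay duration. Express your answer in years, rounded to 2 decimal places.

A zero-coupon bond has a single cash flow at maturity, so its Macaulay duration equals its maturity: 10 years.

10.00 years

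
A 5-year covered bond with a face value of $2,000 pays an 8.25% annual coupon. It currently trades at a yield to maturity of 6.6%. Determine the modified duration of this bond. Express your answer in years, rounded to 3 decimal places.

4.052 years

Periodic yield y = 0.066. First find Macaulay duration:
  t   CF        PV=CF/(1+0.066)^t    t·PV
  1       165.00       154.7842       154.7842
  2       165.00       145.2010       290.4020
  3       165.00       136.2110       408.6331
  4       165.00       127.7777       511.1109
  5     2,165.00     1,572.7941     7,863.9706
  Σ                  2,136.7681     9,228.9008
P = 2,136.7681; Macaulay duration = 9,228.9008 / 2,136.7681 = 4.31909 years.
Modified duration = D_Mac / (1 + y) = 4.31909 / 1.066 = 4.05168 years.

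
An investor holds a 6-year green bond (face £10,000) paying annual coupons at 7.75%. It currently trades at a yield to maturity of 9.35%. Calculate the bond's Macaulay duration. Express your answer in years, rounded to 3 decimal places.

4.978 years

Periodic yield y = 0.0935. Discount each cash flow and weight by its year:
  t   CF        PV=CF/(1+0.0935)^t    t·PV
  1       775.00       708.7334       708.7334
  2       775.00       648.1330     1,296.2660
  3       775.00       592.7142     1,778.1426
  4       775.00       542.0340     2,168.1361
  5       775.00       495.6873     2,478.4363
  6    10,775.00     6,302.3796    37,814.2773
  Σ                  9,289.6815    46,243.9918
Price P = Σ PV = 9,289.6815.
Macaulay duration = Σ(t·PV) / P = 46,243.9918 / 9,289.6815 = 4.97800 years.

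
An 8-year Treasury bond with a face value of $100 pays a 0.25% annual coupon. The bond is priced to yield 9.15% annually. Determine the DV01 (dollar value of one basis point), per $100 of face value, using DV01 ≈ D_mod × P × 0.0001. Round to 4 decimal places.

Periodic yield y = 0.0915.
  t   CF        PV=CF/(1+0.0915)^t    t·PV
  1         0.25         0.2290         0.2290
  2         0.25         0.2098         0.4197
  3         0.25         0.1923         0.5768
  4         0.25         0.1761         0.7045
  5         0.25         0.1614         0.8068
  6         0.25         0.1478         0.8871
  7         0.25         0.1354         0.9481
  8       100.25        49.7616       398.0929
  Σ                     51.0135       402.6650
P = 51.0135; D_Mac = 7.89330 yrs; D_mod = 7.23160 yrs.
DV01 ≈ 7.23160 × 51.0135 × 0.0001 = 0.036891.

$0.0369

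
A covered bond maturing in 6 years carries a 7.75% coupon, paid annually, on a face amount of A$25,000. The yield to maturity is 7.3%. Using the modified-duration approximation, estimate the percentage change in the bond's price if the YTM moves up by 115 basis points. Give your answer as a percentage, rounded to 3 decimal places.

Periodic yield y = 0.073. Modified duration first:
  t   CF        PV=CF/(1+0.073)^t    t·PV
  1     1,937.50     1,805.6850     1,805.6850
  2     1,937.50     1,682.8378     3,365.6757
  3     1,937.50     1,568.3484     4,705.0452
  4     1,937.50     1,461.6481     5,846.5924
  5     1,937.50     1,362.2070     6,811.0349
  6    26,937.50    17,650.5790   105,903.4739
  Σ                 25,531.3053   128,437.5070
P = 25,531.3053; D_Mac = 5.03059 yrs; D_mod = 5.03059/(1+0.073) = 4.68834 yrs.
ΔP/P ≈ -D_mod · Δy = -4.68834 × (+0.0115) = -0.053916 = -5.3916%.

-5.392%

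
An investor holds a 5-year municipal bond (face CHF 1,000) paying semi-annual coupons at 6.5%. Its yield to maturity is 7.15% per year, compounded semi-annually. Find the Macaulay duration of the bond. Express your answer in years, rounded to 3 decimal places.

4.337 years

Periodic yield y = 0.03575. Discount each cash flow and weight by its period:
  t   CF        PV=CF/(1+0.03575)^t    t·PV
  1        32.50        31.3782        31.3782
  2        32.50        30.2952        60.5904
  3        32.50        29.2495        87.7485
  4        32.50        28.2399       112.9597
  5        32.50        27.2652       136.3260
  6        32.50        26.3241       157.9447
  7        32.50        25.4155       177.9085
  8        32.50        24.5383       196.3061
  9        32.50        23.6913       213.2217
  10    1,032.50       726.6757     7,266.7570
  Σ                    973.0729     8,441.1409
Price P = Σ PV = 973.0729.
Macaulay duration = Σ(t·PV) / P = 8,441.1409 / 973.0729 = 8.67473 half-year periods.
In years: 8.67473 / 2 = 4.33736 years.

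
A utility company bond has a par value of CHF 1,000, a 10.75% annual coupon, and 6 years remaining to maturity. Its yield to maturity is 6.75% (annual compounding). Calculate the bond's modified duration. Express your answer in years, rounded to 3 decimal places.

4.529 years

Periodic yield y = 0.0675. First find Macaulay duration:
  t   CF        PV=CF/(1+0.0675)^t    t·PV
  1       107.50       100.7026       100.7026
  2       107.50        94.3350       188.6699
  3       107.50        88.3700       265.1100
  4       107.50        82.7822       331.1288
  5       107.50        77.5477       387.7386
  6     1,107.50       748.4046     4,490.4274
  Σ                  1,192.1420     5,763.7773
P = 1,192.1420; Macaulay duration = 5,763.7773 / 1,192.1420 = 4.83481 years.
Modified duration = D_Mac / (1 + y) = 4.83481 / 1.0675 = 4.52909 years.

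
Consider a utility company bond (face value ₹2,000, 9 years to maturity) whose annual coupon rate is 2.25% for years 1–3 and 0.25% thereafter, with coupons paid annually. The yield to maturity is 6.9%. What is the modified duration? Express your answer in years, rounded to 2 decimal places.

7.75 years

Periodic yield y = 0.069. First find Macaulay duration:
  t   CF        PV=CF/(1+0.069)^t    t·PV
  1        45.00        42.0954        42.0954
  2        45.00        39.3783        78.7566
  3        45.00        36.8366       110.5098
  4         5.00         3.8288        15.3151
  5         5.00         3.5816        17.9082
  6         5.00         3.3505        20.1027
  7         5.00         3.1342        21.9394
  8         5.00         2.9319        23.4552
  9     2,005.00     1,099.8033     9,898.2300
  Σ                  1,234.9406    10,228.3123
P = 1,234.9406; Macaulay duration = 10,228.3123 / 1,234.9406 = 8.28243 years.
Modified duration = D_Mac / (1 + y) = 8.28243 / 1.069 = 7.74783 years.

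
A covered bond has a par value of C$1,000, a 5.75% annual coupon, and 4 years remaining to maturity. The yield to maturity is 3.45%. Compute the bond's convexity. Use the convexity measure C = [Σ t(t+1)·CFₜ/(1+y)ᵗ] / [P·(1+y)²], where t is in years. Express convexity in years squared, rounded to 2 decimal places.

With y = 0.0345:
  t   CF        PV=CF/(1+0.0345)^t    t·PV        t(t+1)·PV
  1        57.50        55.5824        55.5824         111.1648
  2        57.50        53.7288       107.4575         322.3726
  3        57.50        51.9369       155.8108         623.2433
  4     1,057.50       923.3331     3,693.3323      18,466.6616
  Σ                  1,084.5812     4,012.1831      19,523.4423
P = 1,084.5812.
Convexity = Σ t(t+1)·PV / [P·(1+y)²] = 19,523.4423 / (1,084.5812 × 1.070190) = 16.82028.

16.82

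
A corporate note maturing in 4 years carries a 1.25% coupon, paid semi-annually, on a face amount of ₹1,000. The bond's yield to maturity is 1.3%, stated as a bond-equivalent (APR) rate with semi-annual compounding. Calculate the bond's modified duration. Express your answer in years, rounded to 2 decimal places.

Periodic yield y = 0.0065. First find Macaulay duration:
  t   CF        PV=CF/(1+0.0065)^t    t·PV
  1         6.25         6.2096         6.2096
  2         6.25         6.1695        12.3391
  3         6.25         6.1297        18.3891
  4         6.25         6.0901        24.3604
  5         6.25         6.0508        30.2539
  6         6.25         6.0117        36.0702
  7         6.25         5.9729        41.8101
  8     1,006.25       955.4229     7,643.3834
  Σ                    998.0573     7,812.8159
P = 998.0573; Macaulay duration = 7,812.8159 / 998.0573 = 7.82802 half-year periods = 3.91401 years.
Modified duration = D_Mac / (1 + y) = 3.91401 / 1.0065 = 3.88874 years.

3.89 years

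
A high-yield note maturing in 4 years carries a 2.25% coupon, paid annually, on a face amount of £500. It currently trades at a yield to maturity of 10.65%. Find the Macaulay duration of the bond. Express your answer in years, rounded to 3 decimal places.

Periodic yield y = 0.1065. Discount each cash flow and weight by its year:
  t   CF        PV=CF/(1+0.1065)^t    t·PV
  1        11.25        10.1672        10.1672
  2        11.25         9.1886        18.3772
  3        11.25         8.3042        24.9126
  4       511.25       341.0575     1,364.2301
  Σ                    368.7175     1,417.6872
Price P = Σ PV = 368.7175.
Macaulay duration = Σ(t·PV) / P = 1,417.6872 / 368.7175 = 3.84491 years.

3.845 years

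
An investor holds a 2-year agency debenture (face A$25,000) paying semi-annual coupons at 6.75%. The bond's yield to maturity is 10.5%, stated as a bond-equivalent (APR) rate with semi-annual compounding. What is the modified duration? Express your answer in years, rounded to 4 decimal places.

1.8056 years

Periodic yield y = 0.0525. First find Macaulay duration:
  t   CF        PV=CF/(1+0.0525)^t    t·PV
  1       843.75       801.6627       801.6627
  2       843.75       761.6748     1,523.3496
  3       843.75       723.6815     2,171.0445
  4    25,843.75    21,060.4241    84,241.6965
  Σ                 23,347.4431    88,737.7533
P = 23,347.4431; Macaulay duration = 88,737.7533 / 23,347.4431 = 3.80075 half-year periods = 1.90037 years.
Modified duration = D_Mac / (1 + y) = 1.90037 / 1.0525 = 1.80558 years.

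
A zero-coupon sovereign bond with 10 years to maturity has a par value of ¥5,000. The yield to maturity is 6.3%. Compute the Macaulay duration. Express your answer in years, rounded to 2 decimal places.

A zero-coupon bond has a single cash flow at maturity, so its Macaulay duration equals its maturity: 10 years.

10.00 years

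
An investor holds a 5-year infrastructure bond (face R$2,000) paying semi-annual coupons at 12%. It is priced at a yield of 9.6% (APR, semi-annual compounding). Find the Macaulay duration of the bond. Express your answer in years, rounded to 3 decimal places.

3.955 years

Periodic yield y = 0.048. Discount each cash flow and weight by its period:
  t   CF        PV=CF/(1+0.048)^t    t·PV
  1       120.00       114.5038       114.5038
  2       120.00       109.2594       218.5187
  3       120.00       104.2551       312.7654
  4       120.00        99.4801       397.9203
  5       120.00        94.9237       474.6187
  6       120.00        90.5761       543.4565
  7       120.00        86.4276       604.9929
  8       120.00        82.4690       659.7524
  9       120.00        78.6918       708.2266
  10    2,120.00     1,326.5482    13,265.4820
  Σ                  2,187.1349    17,300.2373
Price P = Σ PV = 2,187.1349.
Macaulay duration = Σ(t·PV) / P = 17,300.2373 / 2,187.1349 = 7.91000 half-year periods.
In years: 7.91000 / 2 = 3.95500 years.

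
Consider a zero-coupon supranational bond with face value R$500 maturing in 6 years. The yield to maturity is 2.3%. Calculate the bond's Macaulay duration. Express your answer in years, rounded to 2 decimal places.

A zero-coupon bond has a single cash flow at maturity, so its Macaulay duration equals its maturity: 6 years.

6.00 years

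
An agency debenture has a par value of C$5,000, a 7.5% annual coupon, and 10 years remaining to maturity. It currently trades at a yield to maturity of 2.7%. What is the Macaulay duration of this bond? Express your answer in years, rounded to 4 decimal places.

7.8343 years

Periodic yield y = 0.027. Discount each cash flow and weight by its year:
  t   CF        PV=CF/(1+0.027)^t    t·PV
  1       375.00       365.1412       365.1412
  2       375.00       355.5416       711.0831
  3       375.00       346.1943     1,038.5830
  4       375.00       337.0928     1,348.3713
  5       375.00       328.2306     1,641.1529
  6       375.00       319.6014     1,917.6081
  7       375.00       311.1990     2,178.3928
  8       375.00       303.0175     2,424.1400
  9       375.00       295.0511     2,655.4601
  10    5,375.00     4,117.8833    41,178.8328
  Σ                  7,078.9527    55,458.7654
Price P = Σ PV = 7,078.9527.
Macaulay duration = Σ(t·PV) / P = 55,458.7654 / 7,078.9527 = 7.83432 years.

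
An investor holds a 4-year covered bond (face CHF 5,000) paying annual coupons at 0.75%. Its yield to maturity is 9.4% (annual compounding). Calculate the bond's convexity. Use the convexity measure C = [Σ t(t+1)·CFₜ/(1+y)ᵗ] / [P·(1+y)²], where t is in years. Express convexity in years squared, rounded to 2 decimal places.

16.41

With y = 0.094:
  t   CF        PV=CF/(1+0.094)^t    t·PV        t(t+1)·PV
  1        37.50        34.2779        34.2779          68.5558
  2        37.50        31.3326        62.6652         187.9957
  3        37.50        28.6404        85.9212         343.6850
  4     5,037.50     3,516.7846    14,067.1385      70,335.6924
  Σ                  3,611.0355    14,250.0028      70,935.9288
P = 3,611.0355.
Convexity = Σ t(t+1)·PV / [P·(1+y)²] = 70,935.9288 / (3,611.0355 × 1.196836) = 16.41345.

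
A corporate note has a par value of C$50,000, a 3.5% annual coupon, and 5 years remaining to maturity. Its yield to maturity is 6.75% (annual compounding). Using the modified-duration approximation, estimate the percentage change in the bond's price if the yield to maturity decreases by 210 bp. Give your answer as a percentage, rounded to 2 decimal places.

Periodic yield y = 0.0675. Modified duration first:
  t   CF        PV=CF/(1+0.0675)^t    t·PV
  1     1,750.00     1,639.3443     1,639.3443
  2     1,750.00     1,535.6855     3,071.3710
  3     1,750.00     1,438.5813     4,315.7438
  4     1,750.00     1,347.6171     5,390.4684
  5    51,750.00    37,331.1128   186,655.5639
  Σ                 43,292.3409   201,072.4913
P = 43,292.3409; D_Mac = 4.64453 yrs; D_mod = 4.64453/(1+0.0675) = 4.35085 yrs.
ΔP/P ≈ -D_mod · Δy = -4.35085 × (-0.021) = +0.091368 = +9.1368%.

+9.14%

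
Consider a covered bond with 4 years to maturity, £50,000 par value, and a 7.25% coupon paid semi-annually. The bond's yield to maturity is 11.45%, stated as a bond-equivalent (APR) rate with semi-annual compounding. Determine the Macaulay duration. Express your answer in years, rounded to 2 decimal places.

3.50 years

Periodic yield y = 0.05725. Discount each cash flow and weight by its period:
  t   CF        PV=CF/(1+0.05725)^t    t·PV
  1     1,812.50     1,714.3533     1,714.3533
  2     1,812.50     1,621.5212     3,243.0424
  3     1,812.50     1,533.7159     4,601.1478
  4     1,812.50     1,450.6654     5,802.6614
  5     1,812.50     1,372.1119     6,860.5597
  6     1,812.50     1,297.8122     7,786.8732
  7     1,812.50     1,227.5358     8,592.7504
  8    51,812.50    33,190.4390   265,523.5124
  Σ                 43,408.1547   304,124.9007
Price P = Σ PV = 43,408.1547.
Macaulay duration = Σ(t·PV) / P = 304,124.9007 / 43,408.1547 = 7.00617 half-year periods.
In years: 7.00617 / 2 = 3.50308 years.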